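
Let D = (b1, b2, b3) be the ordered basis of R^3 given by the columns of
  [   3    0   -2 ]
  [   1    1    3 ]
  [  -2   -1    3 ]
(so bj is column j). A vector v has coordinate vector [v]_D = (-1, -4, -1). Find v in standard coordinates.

(-1, -8, 3)

The coordinates say v = -b1 - 4b2 - b3; adding the scaled basis vectors gives (-1, -8, 3).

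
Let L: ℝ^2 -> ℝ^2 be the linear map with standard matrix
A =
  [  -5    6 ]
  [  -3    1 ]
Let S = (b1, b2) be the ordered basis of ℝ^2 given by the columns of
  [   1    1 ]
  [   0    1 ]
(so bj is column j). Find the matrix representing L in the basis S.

Let P have columns b1, b2. Then [L]_S = P^(-1) A P.
Here det P = 1, so P^(-1) is integer; computing A P first and then P^(-1)(A P) gives [[-2, 3], [-3, -2]].

[[-2, 3], [-3, -2]]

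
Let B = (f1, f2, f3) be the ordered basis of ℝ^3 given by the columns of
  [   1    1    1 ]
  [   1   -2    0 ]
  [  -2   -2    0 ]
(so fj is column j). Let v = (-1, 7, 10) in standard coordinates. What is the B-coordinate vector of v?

(-1, -4, 4)

Write v = c_1 f1 + ... + c_3 f3 and solve for the c_i.
Row-reducing the augmented matrix [M | v] gives c = (-1, -4, 4).
Check: -f1 - 4f2 + 4f3 = (-1, 7, 10).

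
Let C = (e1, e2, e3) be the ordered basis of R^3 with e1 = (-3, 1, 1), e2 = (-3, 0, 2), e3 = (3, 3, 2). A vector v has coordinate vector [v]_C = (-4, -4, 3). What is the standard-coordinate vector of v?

(33, 5, -6)

By definition v = -4e1 - 4e2 + 3e3.
Summing componentwise gives (33, 5, -6).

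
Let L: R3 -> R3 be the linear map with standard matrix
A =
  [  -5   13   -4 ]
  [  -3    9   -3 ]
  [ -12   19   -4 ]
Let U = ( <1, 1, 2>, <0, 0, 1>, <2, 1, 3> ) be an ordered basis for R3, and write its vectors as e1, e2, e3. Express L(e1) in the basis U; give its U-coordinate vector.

Column 1 of [L]_U is the U-coordinate vector of L(e1).
In standard coordinates L(e1) = A e1 = <0, 0, -1>.
Converting to U: <0, 0, -1> = 0·e1 - e2 + 0·e3, so the coordinate vector is <0, -1, 0>.

<0, -1, 0>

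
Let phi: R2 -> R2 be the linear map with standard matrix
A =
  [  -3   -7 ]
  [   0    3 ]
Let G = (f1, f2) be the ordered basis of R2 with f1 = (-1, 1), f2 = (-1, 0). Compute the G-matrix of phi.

Let P have columns f1, f2. Then [phi]_G = P^(-1) A P.
Here det P = 1, so P^(-1) is integer; computing A P first and then P^(-1)(A P) gives [[3, 0], [1, -3]].

[[3, 0], [1, -3]]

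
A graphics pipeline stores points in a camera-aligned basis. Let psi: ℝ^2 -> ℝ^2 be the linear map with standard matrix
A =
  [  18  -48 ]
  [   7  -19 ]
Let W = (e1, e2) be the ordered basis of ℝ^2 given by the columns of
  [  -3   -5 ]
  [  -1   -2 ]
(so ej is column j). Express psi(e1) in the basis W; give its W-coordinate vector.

Compute psi(e1) = A e1 = [-6, -2] in standard coordinates.
Then write this in W-coordinates: solve for y in y_1 e1 + y_2 e2 = [-6, -2].
This gives y = [2, 0], which is column 1 of [psi]_W.

[2, 0]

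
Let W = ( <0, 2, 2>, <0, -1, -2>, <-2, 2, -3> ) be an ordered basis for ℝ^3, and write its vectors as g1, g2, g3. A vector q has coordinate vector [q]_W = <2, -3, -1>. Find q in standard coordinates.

<2, 5, 13>

q = M [q]_W, where M has columns g1, ..., g3.
Carrying out the matrix-vector product, q = <2, 5, 13>.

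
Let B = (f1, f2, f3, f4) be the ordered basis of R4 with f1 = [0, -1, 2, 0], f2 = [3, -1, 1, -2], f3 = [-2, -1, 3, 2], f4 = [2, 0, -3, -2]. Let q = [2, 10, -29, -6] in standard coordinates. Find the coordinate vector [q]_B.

[-2, -4, -4, 3]

[q]_B is the unique c with M c = q, where M has columns f1, ..., f4.
Row-reducing the augmented matrix [M | q] gives c = (-2, -4, -4, 3).
Check: -2f1 - 4f2 - 4f3 + 3f4 = [2, 10, -29, -6].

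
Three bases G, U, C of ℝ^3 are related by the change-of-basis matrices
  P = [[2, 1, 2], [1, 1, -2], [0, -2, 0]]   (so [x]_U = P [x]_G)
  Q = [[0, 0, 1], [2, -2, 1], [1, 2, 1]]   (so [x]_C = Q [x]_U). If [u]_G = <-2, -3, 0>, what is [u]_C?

Composing the changes, [u]_C = Q P [u]_G.
Q P = [[0, -2, 0], [2, -2, 8], [4, 1, -2]]; applying this to <-2, -3, 0> gives <6, 2, -11>.

<6, 2, -11>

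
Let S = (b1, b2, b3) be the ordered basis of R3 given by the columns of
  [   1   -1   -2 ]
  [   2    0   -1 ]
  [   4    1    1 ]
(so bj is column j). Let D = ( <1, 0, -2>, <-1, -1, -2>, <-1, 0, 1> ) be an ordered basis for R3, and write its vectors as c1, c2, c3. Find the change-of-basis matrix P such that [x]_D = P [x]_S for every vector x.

Take x = bj: its S-coordinates are the j-th standard unit vector, so P e_j — column j of P — equals [bj]_D.
b1 = c1 - 2c2 + 2c3, giving column 1 = <1, -2, 2>; repeating for each j gives P = [[1, 0, -2], [-2, 0, 1], [2, 1, -1]].

[[1, 0, -2], [-2, 0, 1], [2, 1, -1]]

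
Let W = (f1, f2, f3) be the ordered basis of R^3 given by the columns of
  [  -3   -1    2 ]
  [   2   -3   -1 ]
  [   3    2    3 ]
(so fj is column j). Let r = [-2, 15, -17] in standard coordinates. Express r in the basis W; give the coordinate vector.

Write r = c_1 f1 + ... + c_3 f3 and solve for the c_i.
Solving this 3x3 system gives c = (0, -4, -3).
Check: 0·f1 - 4f2 - 3f3 = [-2, 15, -17].

[0, -4, -3]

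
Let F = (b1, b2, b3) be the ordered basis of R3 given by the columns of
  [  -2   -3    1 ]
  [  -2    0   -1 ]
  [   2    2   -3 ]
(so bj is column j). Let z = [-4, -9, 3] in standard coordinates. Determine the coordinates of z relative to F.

[4, -1, 1]

[z]_F is the unique c with M c = z, where M has columns b1, ..., b3.
Solving this 3x3 system gives c = (4, -1, 1).
Check: 4b1 - b2 + b3 = [-4, -9, 3].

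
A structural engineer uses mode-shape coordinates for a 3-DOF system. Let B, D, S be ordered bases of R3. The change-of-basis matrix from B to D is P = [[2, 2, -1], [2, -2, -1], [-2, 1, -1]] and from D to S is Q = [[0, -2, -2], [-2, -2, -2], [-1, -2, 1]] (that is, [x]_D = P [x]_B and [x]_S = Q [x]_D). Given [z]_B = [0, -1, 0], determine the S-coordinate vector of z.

First [z]_D = P [z]_B = [-2, 2, -1].
Then [z]_S = Q [z]_D = [-2, 2, -3].

[-2, 2, -3]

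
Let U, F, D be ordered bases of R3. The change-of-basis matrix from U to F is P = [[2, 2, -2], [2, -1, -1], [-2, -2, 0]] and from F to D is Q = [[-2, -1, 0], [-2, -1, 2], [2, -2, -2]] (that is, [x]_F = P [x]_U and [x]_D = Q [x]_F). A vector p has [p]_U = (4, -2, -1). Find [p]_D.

First [p]_F = P [p]_U = (6, 11, -4).
Then [p]_D = Q [p]_F = (-23, -31, -2).

(-23, -31, -2)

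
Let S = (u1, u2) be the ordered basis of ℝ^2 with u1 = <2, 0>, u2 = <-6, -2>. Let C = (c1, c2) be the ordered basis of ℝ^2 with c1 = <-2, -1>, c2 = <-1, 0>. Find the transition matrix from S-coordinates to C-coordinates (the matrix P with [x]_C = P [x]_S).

Take x = uj: its S-coordinates are the j-th standard unit vector, so P e_j — column j of P — equals [uj]_C.
u1 = 0·c1 - 2c2, giving column 1 = <0, -2>; repeating for each j gives P = [[0, 2], [-2, 2]].

[[0, 2], [-2, 2]]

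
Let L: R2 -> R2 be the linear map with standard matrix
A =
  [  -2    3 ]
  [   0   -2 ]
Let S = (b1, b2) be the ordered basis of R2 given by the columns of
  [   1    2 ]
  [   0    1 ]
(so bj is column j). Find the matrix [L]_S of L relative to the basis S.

[[-2, 3], [0, -2]]

The j-th column of [L]_S is [L(bj)]_S.
L(b1) = A b1 = [-2, 0] = -2b1 + 0·b2, so column 1 is [-2, 0].
Repeating for b2 and assembling the columns gives [[-2, 3], [0, -2]].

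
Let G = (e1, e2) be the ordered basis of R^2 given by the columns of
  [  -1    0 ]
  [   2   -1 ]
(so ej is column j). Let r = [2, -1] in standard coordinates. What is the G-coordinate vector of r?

[-2, -3]

[r]_G is the unique c with M c = r, where M has columns e1, e2.
System: -c_1 + 0c_2 = 2, 2c_1 - c_2 = -1; solving gives c_1 = -2, c_2 = -3.
Check: -2e1 - 3e2 = [2, -1].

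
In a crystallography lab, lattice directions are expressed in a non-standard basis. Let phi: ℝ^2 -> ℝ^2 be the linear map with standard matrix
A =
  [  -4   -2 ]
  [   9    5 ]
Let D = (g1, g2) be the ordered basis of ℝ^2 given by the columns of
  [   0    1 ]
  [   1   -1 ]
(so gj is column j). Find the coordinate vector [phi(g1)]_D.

Compute phi(g1) = A g1 = [-2, 5] in standard coordinates.
Then write this in D-coordinates: solve for y in y_1 g1 + y_2 g2 = [-2, 5].
This gives y = [3, -2], which is column 1 of [phi]_D.

[3, -2]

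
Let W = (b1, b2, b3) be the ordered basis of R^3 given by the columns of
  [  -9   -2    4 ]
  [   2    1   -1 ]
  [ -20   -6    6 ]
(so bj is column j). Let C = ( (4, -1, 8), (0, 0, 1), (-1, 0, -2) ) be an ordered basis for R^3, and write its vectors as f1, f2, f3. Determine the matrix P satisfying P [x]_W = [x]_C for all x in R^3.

[[-2, -1, 1], [-2, -2, -2], [1, -2, 0]]

Let M have columns bj and N have columns fj. Then for every x, N [x]_C = x = M [x]_W, so P = N^(-1) M.
Since det N = 1, N^(-1) has integer entries; multiplying gives P = [[-2, -1, 1], [-2, -2, -2], [1, -2, 0]].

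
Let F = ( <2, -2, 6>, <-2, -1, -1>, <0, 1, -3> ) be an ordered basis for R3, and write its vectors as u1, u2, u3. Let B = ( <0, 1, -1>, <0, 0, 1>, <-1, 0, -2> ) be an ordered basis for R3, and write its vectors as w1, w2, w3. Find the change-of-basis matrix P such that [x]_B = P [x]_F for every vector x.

Take x = uj: its F-coordinates are the j-th standard unit vector, so P e_j — column j of P — equals [uj]_B.
u1 = -2w1 + 0·w2 - 2w3, giving column 1 = <-2, 0, -2>; repeating for each j gives P = [[-2, -1, 1], [0, 2, -2], [-2, 2, 0]].

[[-2, -1, 1], [0, 2, -2], [-2, 2, 0]]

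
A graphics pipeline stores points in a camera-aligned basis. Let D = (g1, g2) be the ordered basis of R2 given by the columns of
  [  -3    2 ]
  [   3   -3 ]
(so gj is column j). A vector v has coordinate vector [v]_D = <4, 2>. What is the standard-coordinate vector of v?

By definition v = 4g1 + 2g2.
Summing componentwise gives <-8, 6>.

<-8, 6>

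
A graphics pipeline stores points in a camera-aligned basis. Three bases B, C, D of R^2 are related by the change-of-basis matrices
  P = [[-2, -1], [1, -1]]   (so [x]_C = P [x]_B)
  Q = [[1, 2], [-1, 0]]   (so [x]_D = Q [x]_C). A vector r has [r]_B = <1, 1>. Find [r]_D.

<-3, 3>

First [r]_C = P [r]_B = <-3, 0>.
Then [r]_D = Q [r]_C = <-3, 3>.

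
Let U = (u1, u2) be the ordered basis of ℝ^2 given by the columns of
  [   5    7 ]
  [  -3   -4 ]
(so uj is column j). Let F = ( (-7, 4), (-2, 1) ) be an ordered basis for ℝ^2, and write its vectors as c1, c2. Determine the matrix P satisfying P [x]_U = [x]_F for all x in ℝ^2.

Column j of P is [uj]_F, since P maps U-coordinates to F-coordinates.
Expressing u1 in F: u1 = -c1 + c2, so column 1 of P is (-1, 1).
Doing the same for each uj gives P = [[-1, -1], [1, 0]].

[[-1, -1], [1, 0]]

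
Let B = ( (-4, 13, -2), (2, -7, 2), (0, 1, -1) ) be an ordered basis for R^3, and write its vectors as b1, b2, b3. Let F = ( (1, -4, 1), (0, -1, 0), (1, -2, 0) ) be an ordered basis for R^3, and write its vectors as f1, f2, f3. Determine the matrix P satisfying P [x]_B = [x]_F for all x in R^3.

[[-2, 2, -1], [-1, -1, 1], [-2, 0, 1]]

Column j of P is [bj]_F, since P maps B-coordinates to F-coordinates.
Expressing b1 in F: b1 = -2f1 - f2 - 2f3, so column 1 of P is (-2, -1, -2).
Doing the same for each bj gives P = [[-2, 2, -1], [-1, -1, 1], [-2, 0, 1]].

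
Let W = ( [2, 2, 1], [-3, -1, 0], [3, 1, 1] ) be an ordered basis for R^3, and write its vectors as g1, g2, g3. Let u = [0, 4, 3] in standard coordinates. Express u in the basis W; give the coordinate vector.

We seek scalars with c_1 g1 + ... + c_3 g3 = u; equivalently solve M c = u where the columns of M are g1, ..., g3.
Gaussian elimination on [M | u] yields c = (3, 2, 0).
Check: 3g1 + 2g2 + 0·g3 = [0, 4, 3].

[3, 2, 0]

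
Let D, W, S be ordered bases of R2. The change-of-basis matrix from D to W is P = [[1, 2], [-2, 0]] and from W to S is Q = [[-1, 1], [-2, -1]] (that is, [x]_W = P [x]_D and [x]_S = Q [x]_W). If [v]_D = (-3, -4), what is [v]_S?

Composing the changes, [v]_S = Q P [v]_D.
Q P = [[-3, -2], [0, -4]]; applying this to (-3, -4) gives (17, 16).

(17, 16)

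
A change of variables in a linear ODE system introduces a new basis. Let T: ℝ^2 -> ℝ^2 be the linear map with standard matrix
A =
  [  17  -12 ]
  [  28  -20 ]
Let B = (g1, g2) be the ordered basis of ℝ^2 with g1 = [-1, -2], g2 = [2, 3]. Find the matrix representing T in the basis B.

[[-3, 2], [2, 0]]

With P the matrix whose columns are g1, g2, [T]_B = P^(-1) A P.
Column by column: T(g1) = A g1 = [7, 12]; its B-coordinates [-3, 2] give column 1.
Continuing for each basis vector yields [T]_B = [[-3, 2], [2, 0]].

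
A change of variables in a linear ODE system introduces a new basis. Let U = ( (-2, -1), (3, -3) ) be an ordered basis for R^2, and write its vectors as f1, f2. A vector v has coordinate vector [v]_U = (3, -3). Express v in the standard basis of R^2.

The coordinates say v = 3f1 - 3f2; adding the scaled basis vectors gives (-15, 6).

(-15, 6)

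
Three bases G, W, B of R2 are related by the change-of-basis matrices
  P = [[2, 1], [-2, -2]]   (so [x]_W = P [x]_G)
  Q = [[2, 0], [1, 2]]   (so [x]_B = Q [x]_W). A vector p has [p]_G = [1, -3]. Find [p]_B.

[-2, 7]

Apply P to get W-coordinates [-1, 4], then Q to get B-coordinates.
The result is [p]_B = [-2, 7].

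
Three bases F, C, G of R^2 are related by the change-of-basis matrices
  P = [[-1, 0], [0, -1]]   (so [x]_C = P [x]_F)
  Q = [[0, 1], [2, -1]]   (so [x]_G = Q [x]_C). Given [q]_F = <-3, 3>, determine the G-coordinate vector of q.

Apply P to get C-coordinates <3, -3>, then Q to get G-coordinates.
The result is [q]_G = <-3, 9>.

<-3, 9>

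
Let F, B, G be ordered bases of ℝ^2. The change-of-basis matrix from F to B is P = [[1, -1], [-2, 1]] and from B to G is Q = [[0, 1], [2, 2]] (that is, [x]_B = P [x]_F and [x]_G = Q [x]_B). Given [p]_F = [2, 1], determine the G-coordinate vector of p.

[-3, -4]

First [p]_B = P [p]_F = [1, -3].
Then [p]_G = Q [p]_B = [-3, -4].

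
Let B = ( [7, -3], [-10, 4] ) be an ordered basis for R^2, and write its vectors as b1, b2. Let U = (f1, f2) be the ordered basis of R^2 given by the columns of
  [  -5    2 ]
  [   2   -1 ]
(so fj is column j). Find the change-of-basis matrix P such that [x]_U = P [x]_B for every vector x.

Let M have columns bj and N have columns fj. Then for every x, N [x]_U = x = M [x]_B, so P = N^(-1) M.
Since det N = 1, N^(-1) has integer entries; multiplying gives P = [[-1, 2], [1, 0]].

[[-1, 2], [1, 0]]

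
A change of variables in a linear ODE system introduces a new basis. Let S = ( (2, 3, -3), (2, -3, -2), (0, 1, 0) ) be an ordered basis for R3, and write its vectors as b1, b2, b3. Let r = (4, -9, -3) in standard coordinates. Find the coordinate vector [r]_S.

Write r = c_1 b1 + ... + c_3 b3 and solve for the c_i.
Row-reducing the augmented matrix [M | r] gives c = (-1, 3, 3).
Check: -b1 + 3b2 + 3b3 = (4, -9, -3).

(-1, 3, 3)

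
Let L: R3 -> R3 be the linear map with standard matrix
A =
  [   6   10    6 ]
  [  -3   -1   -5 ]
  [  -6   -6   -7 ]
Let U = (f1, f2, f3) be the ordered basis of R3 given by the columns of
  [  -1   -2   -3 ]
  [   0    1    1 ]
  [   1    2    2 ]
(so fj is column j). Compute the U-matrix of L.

[[3, 2, 2], [-3, -3, 0], [1, -2, -2]]

The j-th column of [L]_U is [L(fj)]_U.
L(f1) = A f1 = [0, -2, -1] = 3f1 - 3f2 + f3, so column 1 is [3, -3, 1].
Repeating for f2, f3 and assembling the columns gives [[3, 2, 2], [-3, -3, 0], [1, -2, -2]].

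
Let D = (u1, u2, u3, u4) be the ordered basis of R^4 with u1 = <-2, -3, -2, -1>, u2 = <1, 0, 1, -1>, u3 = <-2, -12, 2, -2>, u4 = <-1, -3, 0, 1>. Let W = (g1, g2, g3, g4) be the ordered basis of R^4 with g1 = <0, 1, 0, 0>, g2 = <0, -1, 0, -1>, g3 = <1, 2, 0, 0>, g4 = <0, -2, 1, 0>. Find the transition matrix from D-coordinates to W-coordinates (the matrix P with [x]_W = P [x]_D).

Take x = uj: its D-coordinates are the j-th standard unit vector, so P e_j — column j of P — equals [uj]_W.
u1 = -2g1 + g2 - 2g3 - 2g4, giving column 1 = <-2, 1, -2, -2>; repeating for each j gives P = [[-2, 1, -2, -2], [1, 1, 2, -1], [-2, 1, -2, -1], [-2, 1, 2, 0]].

[[-2, 1, -2, -2], [1, 1, 2, -1], [-2, 1, -2, -1], [-2, 1, 2, 0]]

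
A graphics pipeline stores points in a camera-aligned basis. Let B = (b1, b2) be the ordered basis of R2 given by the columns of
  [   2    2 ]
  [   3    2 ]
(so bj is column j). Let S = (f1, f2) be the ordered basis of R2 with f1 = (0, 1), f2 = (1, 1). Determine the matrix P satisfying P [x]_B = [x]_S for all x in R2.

[[1, 0], [2, 2]]

Take x = bj: its B-coordinates are the j-th standard unit vector, so P e_j — column j of P — equals [bj]_S.
b1 = f1 + 2f2, giving column 1 = (1, 2); repeating for each j gives P = [[1, 0], [2, 2]].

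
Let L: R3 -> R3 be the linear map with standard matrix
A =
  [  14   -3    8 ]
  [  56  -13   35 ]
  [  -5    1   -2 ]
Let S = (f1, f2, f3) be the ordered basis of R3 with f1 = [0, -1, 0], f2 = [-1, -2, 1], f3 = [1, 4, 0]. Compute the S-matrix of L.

[[-3, -3, 2], [-1, 1, -1], [2, 1, 1]]

The j-th column of [L]_S is [L(fj)]_S.
L(f1) = A f1 = [3, 13, -1] = -3f1 - f2 + 2f3, so column 1 is [-3, -1, 2].
Repeating for f2, f3 and assembling the columns gives [[-3, -3, 2], [-1, 1, -1], [2, 1, 1]].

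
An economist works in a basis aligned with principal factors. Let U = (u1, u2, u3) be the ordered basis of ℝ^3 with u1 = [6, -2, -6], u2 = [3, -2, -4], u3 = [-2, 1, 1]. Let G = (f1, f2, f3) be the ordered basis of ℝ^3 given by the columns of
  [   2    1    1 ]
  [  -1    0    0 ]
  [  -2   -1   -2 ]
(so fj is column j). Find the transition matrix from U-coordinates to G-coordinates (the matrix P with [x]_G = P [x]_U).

[[2, 2, -1], [2, -2, -1], [0, 1, 1]]

Column j of P is [uj]_G, since P maps U-coordinates to G-coordinates.
Expressing u1 in G: u1 = 2f1 + 2f2 + 0·f3, so column 1 of P is [2, 2, 0].
Doing the same for each uj gives P = [[2, 2, -1], [2, -2, -1], [0, 1, 1]].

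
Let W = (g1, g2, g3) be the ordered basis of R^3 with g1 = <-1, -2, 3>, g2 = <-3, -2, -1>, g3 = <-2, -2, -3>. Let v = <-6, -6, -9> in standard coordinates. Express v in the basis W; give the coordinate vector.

Write v = c_1 g1 + ... + c_3 g3 and solve for the c_i.
Solving this 3x3 system gives c = (0, 0, 3).
Check: 0·g1 + 0·g2 + 3g3 = <-6, -6, -9>.

<0, 0, 3>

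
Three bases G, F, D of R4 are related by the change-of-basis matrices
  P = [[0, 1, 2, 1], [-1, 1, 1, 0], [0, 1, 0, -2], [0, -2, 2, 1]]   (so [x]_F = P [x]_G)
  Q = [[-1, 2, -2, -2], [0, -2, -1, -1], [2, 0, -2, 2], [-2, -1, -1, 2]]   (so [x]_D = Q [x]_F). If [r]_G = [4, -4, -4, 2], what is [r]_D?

First [r]_F = P [r]_G = [-10, -12, -8, 2].
Then [r]_D = Q [r]_F = [-2, 30, 0, 44].

[-2, 30, 0, 44]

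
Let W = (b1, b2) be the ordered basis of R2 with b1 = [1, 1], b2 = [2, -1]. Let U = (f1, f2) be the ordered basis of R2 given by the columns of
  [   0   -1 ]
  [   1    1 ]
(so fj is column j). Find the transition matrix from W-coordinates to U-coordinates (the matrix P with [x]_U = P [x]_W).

[[2, 1], [-1, -2]]

Take x = bj: its W-coordinates are the j-th standard unit vector, so P e_j — column j of P — equals [bj]_U.
b1 = 2f1 - f2, giving column 1 = [2, -1]; repeating for each j gives P = [[2, 1], [-1, -2]].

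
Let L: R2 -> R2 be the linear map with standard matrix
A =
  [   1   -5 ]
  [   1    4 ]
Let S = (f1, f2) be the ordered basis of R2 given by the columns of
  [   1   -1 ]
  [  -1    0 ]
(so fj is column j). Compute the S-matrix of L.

With P the matrix whose columns are f1, f2, [L]_S = P^(-1) A P.
Column by column: L(f1) = A f1 = <6, -3>; its S-coordinates <3, -3> give column 1.
Continuing for each basis vector yields [L]_S = [[3, 1], [-3, 2]].

[[3, 1], [-3, 2]]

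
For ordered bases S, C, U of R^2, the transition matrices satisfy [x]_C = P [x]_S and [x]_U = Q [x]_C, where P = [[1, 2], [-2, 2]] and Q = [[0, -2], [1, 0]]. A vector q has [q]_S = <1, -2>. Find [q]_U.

First [q]_C = P [q]_S = <-3, -6>.
Then [q]_U = Q [q]_C = <12, -3>.

<12, -3>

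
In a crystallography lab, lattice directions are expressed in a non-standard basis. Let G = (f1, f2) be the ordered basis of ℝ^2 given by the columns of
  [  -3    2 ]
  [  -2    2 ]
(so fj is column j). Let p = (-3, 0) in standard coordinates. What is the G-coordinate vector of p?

(3, 3)

We seek scalars with c_1 f1 + c_2 f2 = p; equivalently solve M c = p where the columns of M are f1, f2.
System: -3c_1 + 2c_2 = -3, -2c_1 + 2c_2 = 0; solving gives c_1 = 3, c_2 = 3.
Check: 3f1 + 3f2 = (-3, 0).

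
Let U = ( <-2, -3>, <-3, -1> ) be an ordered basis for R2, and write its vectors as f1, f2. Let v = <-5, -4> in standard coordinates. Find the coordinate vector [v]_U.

<1, 1>

[v]_U is the unique c with M c = v, where M has columns f1, f2.
System: -2c_1 - 3c_2 = -5, -3c_1 - c_2 = -4; solving gives c_1 = 1, c_2 = 1.
Check: f1 + f2 = <-5, -4>.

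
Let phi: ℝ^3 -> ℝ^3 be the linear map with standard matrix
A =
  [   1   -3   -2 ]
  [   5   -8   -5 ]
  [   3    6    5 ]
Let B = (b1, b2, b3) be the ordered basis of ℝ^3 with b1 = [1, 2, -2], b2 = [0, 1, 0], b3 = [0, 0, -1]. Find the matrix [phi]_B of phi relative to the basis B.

[[-1, -3, 2], [1, -2, 1], [-3, 0, 1]]

Let P have columns b1, ..., b3. Then [phi]_B = P^(-1) A P.
Here det P = -1, so P^(-1) is integer; computing A P first and then P^(-1)(A P) gives [[-1, -3, 2], [1, -2, 1], [-3, 0, 1]].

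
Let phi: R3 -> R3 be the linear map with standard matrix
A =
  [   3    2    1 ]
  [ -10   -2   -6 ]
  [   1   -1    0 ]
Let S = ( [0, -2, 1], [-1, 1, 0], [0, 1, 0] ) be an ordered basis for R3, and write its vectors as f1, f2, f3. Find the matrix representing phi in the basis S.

[[2, -2, -1], [3, 1, -2], [-1, 3, -2]]

Let P have columns f1, ..., f3. Then [phi]_S = P^(-1) A P.
Here det P = -1, so P^(-1) is integer; computing A P first and then P^(-1)(A P) gives [[2, -2, -1], [3, 1, -2], [-1, 3, -2]].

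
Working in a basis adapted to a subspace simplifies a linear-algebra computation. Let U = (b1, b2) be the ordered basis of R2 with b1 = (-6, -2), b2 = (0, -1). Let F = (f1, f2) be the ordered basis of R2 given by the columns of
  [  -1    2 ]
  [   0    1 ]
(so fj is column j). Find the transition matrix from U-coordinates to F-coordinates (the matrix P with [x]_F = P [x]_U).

[[2, -2], [-2, -1]]

Column j of P is [bj]_F, since P maps U-coordinates to F-coordinates.
Expressing b1 in F: b1 = 2f1 - 2f2, so column 1 of P is (2, -2).
Doing the same for each bj gives P = [[2, -2], [-2, -1]].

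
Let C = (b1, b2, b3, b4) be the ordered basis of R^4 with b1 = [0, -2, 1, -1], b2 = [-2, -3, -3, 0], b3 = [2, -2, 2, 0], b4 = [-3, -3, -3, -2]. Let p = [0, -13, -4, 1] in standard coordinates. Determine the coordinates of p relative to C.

[-1, 3, 3, 0]

[p]_C is the unique c with M c = p, where M has columns b1, ..., b4.
Row-reducing the augmented matrix [M | p] gives c = (-1, 3, 3, 0).
Check: -b1 + 3b2 + 3b3 + 0·b4 = [0, -13, -4, 1].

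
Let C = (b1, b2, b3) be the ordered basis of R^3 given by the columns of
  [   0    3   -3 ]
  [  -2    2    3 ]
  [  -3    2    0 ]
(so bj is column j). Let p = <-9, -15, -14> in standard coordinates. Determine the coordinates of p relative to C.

<2, -4, -1>

Write p = c_1 b1 + ... + c_3 b3 and solve for the c_i.
Gaussian elimination on [M | p] yields c = (2, -4, -1).
Check: 2b1 - 4b2 - b3 = <-9, -15, -14>.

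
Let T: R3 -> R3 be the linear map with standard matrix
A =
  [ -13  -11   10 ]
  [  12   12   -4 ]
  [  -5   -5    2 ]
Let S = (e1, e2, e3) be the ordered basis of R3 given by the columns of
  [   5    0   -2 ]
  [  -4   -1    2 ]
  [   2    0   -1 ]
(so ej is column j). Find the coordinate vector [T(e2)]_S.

<1, 2, -3>

Compute T(e2) = A e2 = <11, -12, 5> in standard coordinates.
Then write this in S-coordinates: solve for y in y_1 e1 + ... + y_3 e3 = <11, -12, 5>.
This gives y = <1, 2, -3>, which is column 2 of [T]_S.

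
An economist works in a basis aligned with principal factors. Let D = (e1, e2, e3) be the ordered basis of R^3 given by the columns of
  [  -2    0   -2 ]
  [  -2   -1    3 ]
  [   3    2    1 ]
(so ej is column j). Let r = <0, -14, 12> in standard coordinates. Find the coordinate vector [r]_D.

We seek scalars with c_1 e1 + ... + c_3 e3 = r; equivalently solve M c = r where the columns of M are e1, ..., e3.
Gaussian elimination on [M | r] yields c = (2, 4, -2).
Check: 2e1 + 4e2 - 2e3 = <0, -14, 12>.

<2, 4, -2>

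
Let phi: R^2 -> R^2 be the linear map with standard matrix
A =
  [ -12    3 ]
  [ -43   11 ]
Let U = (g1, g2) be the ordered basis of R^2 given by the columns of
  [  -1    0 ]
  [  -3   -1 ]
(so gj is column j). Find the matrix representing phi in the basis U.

[[-3, 3], [-1, 2]]

The j-th column of [phi]_U is [phi(gj)]_U.
phi(g1) = A g1 = (3, 10) = -3g1 - g2, so column 1 is (-3, -1).
Repeating for g2 and assembling the columns gives [[-3, 3], [-1, 2]].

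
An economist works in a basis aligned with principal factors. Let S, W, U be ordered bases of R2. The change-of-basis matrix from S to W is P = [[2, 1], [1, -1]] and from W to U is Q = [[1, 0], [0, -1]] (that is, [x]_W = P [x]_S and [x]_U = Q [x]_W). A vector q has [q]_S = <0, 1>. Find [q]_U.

First [q]_W = P [q]_S = <1, -1>.
Then [q]_U = Q [q]_W = <1, 1>.

<1, 1>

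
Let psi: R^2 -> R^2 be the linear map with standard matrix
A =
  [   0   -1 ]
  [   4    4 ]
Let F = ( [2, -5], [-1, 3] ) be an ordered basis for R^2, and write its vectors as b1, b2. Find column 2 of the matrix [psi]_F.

[-1, 1]

Column 2 of [psi]_F is the F-coordinate vector of psi(b2).
In standard coordinates psi(b2) = A b2 = [-3, 8].
Converting to F: [-3, 8] = -b1 + b2, so the coordinate vector is [-1, 1].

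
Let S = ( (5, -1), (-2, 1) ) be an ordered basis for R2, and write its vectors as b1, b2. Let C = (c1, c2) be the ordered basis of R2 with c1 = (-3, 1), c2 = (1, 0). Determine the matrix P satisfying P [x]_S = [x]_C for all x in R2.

Column j of P is [bj]_C, since P maps S-coordinates to C-coordinates.
Expressing b1 in C: b1 = -c1 + 2c2, so column 1 of P is (-1, 2).
Doing the same for each bj gives P = [[-1, 1], [2, 1]].

[[-1, 1], [2, 1]]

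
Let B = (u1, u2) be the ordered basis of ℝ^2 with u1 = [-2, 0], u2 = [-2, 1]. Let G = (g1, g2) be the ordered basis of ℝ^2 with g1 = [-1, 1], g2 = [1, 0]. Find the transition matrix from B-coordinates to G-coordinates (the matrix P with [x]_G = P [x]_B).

Column j of P is [uj]_G, since P maps B-coordinates to G-coordinates.
Expressing u1 in G: u1 = 0·g1 - 2g2, so column 1 of P is [0, -2].
Doing the same for each uj gives P = [[0, 1], [-2, -1]].

[[0, 1], [-2, -1]]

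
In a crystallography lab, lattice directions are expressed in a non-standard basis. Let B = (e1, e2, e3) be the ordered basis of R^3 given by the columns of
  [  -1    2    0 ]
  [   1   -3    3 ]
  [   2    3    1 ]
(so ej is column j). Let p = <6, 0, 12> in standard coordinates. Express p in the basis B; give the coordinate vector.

[p]_B is the unique c with M c = p, where M has columns e1, ..., e3.
Solving this 3x3 system gives c = (0, 3, 3).
Check: 0·e1 + 3e2 + 3e3 = <6, 0, 12>.

<0, 3, 3>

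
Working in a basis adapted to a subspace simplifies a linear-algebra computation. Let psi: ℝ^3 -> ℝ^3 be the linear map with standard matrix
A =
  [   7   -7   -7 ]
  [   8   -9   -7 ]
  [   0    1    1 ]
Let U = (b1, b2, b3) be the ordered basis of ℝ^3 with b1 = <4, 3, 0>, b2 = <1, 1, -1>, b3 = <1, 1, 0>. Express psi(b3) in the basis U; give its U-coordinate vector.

Column 3 of [psi]_U is the U-coordinate vector of psi(b3).
In standard coordinates psi(b3) = A b3 = <0, -1, 1>.
Converting to U: <0, -1, 1> = b1 - b2 - 3b3, so the coordinate vector is <1, -1, -3>.

<1, -1, -3>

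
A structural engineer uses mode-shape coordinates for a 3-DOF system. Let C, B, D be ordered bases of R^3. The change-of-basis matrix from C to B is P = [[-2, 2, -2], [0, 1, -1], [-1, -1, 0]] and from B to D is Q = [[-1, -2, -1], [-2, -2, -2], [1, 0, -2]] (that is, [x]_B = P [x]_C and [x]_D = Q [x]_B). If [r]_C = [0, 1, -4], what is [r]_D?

[-19, -28, 12]

Composing the changes, [r]_D = Q P [r]_C.
Q P = [[3, -3, 4], [6, -4, 6], [0, 4, -2]]; applying this to [0, 1, -4] gives [-19, -28, 12].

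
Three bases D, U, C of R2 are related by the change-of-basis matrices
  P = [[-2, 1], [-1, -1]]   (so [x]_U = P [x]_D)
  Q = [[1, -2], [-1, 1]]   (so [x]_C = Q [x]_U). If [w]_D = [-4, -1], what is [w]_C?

Composing the changes, [w]_C = Q P [w]_D.
Q P = [[0, 3], [1, -2]]; applying this to [-4, -1] gives [-3, -2].

[-3, -2]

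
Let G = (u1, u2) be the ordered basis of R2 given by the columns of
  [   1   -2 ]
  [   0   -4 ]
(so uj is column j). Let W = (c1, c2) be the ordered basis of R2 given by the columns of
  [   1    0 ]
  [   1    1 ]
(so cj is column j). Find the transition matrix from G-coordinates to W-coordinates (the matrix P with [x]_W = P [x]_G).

Let M have columns uj and N have columns cj. Then for every x, N [x]_W = x = M [x]_G, so P = N^(-1) M.
Since det N = 1, N^(-1) has integer entries; multiplying gives P = [[1, -2], [-1, -2]].

[[1, -2], [-1, -2]]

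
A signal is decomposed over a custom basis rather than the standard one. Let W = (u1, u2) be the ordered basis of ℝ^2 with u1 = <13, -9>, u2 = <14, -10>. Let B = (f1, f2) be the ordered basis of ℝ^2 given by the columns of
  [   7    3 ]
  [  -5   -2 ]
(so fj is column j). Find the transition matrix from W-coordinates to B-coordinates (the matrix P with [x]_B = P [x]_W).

Let M have columns uj and N have columns fj. Then for every x, N [x]_B = x = M [x]_W, so P = N^(-1) M.
Since det N = 1, N^(-1) has integer entries; multiplying gives P = [[1, 2], [2, 0]].

[[1, 2], [2, 0]]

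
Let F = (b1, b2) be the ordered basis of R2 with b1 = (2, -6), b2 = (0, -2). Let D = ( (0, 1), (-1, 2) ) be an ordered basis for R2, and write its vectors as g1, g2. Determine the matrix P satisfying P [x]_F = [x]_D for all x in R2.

Column j of P is [bj]_D, since P maps F-coordinates to D-coordinates.
Expressing b1 in D: b1 = -2g1 - 2g2, so column 1 of P is (-2, -2).
Doing the same for each bj gives P = [[-2, -2], [-2, 0]].

[[-2, -2], [-2, 0]]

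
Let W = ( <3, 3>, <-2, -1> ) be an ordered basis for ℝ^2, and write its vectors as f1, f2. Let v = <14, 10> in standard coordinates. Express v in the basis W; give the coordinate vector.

We seek scalars with c_1 f1 + c_2 f2 = v; equivalently solve M c = v where the columns of M are f1, f2.
System: 3c_1 - 2c_2 = 14, 3c_1 - c_2 = 10; solving gives c_1 = 2, c_2 = -4.
Check: 2f1 - 4f2 = <14, 10>.

<2, -4>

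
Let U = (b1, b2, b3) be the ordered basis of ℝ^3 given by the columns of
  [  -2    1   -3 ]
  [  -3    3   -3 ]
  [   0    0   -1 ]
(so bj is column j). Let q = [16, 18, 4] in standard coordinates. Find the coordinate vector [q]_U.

[-2, 0, -4]

Write q = c_1 b1 + ... + c_3 b3 and solve for the c_i.
Solving this 3x3 system gives c = (-2, 0, -4).
Check: -2b1 + 0·b2 - 4b3 = [16, 18, 4].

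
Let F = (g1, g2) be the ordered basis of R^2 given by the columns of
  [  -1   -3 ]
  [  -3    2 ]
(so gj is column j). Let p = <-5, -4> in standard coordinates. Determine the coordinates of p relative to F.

<2, 1>

[p]_F is the unique c with M c = p, where M has columns g1, g2.
System: -c_1 - 3c_2 = -5, -3c_1 + 2c_2 = -4; solving gives c_1 = 2, c_2 = 1.
Check: 2g1 + g2 = <-5, -4>.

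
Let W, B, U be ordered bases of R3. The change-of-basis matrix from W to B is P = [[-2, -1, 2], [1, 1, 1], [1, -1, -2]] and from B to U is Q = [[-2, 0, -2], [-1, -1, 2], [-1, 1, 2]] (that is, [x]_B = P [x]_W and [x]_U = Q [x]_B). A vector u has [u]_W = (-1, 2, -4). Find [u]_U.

First [u]_B = P [u]_W = (-8, -3, 5).
Then [u]_U = Q [u]_B = (6, 21, 15).

(6, 21, 15)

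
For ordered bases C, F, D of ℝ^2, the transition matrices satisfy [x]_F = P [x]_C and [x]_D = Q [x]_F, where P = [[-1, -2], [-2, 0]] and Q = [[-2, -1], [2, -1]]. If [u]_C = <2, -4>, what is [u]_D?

First [u]_F = P [u]_C = <6, -4>.
Then [u]_D = Q [u]_F = <-8, 16>.

<-8, 16>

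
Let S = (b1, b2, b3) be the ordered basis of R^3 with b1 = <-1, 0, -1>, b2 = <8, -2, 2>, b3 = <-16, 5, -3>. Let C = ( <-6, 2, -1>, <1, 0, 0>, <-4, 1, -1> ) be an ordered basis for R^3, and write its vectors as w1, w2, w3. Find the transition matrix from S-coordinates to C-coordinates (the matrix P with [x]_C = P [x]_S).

Column j of P is [bj]_C, since P maps S-coordinates to C-coordinates.
Expressing b1 in C: b1 = -w1 + w2 + 2w3, so column 1 of P is <-1, 1, 2>.
Doing the same for each bj gives P = [[-1, 0, 2], [1, 0, 0], [2, -2, 1]].

[[-1, 0, 2], [1, 0, 0], [2, -2, 1]]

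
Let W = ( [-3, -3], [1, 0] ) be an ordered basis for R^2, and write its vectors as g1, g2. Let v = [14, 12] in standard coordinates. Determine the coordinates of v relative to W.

[v]_W is the unique c with M c = v, where M has columns g1, g2.
System: -3c_1 + c_2 = 14, -3c_1 + 0c_2 = 12; solving gives c_1 = -4, c_2 = 2.
Check: -4g1 + 2g2 = [14, 12].

[-4, 2]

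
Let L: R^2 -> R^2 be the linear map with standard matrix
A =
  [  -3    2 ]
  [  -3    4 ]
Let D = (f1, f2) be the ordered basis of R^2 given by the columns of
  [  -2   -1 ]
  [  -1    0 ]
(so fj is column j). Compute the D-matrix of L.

[[-2, -3], [0, 3]]

Let P have columns f1, f2. Then [L]_D = P^(-1) A P.
Here det P = -1, so P^(-1) is integer; computing A P first and then P^(-1)(A P) gives [[-2, -3], [0, 3]].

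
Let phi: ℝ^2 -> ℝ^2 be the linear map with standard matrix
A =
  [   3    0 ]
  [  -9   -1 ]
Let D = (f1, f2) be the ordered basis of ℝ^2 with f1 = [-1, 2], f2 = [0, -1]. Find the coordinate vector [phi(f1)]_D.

Compute phi(f1) = A f1 = [-3, 7] in standard coordinates.
Then write this in D-coordinates: solve for y in y_1 f1 + y_2 f2 = [-3, 7].
This gives y = [3, -1], which is column 1 of [phi]_D.

[3, -1]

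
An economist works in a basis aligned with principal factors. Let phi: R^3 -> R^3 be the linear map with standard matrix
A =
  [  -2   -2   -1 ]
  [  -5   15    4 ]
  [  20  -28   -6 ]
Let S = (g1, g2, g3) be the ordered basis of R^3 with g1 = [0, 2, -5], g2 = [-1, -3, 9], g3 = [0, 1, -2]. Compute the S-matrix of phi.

Let P have columns g1, ..., g3. Then [phi]_S = P^(-1) A P.
Here det P = 1, so P^(-1) is integer; computing A P first and then P^(-1)(A P) gives [[3, 1, 2], [-1, 1, 0], [1, -3, 3]].

[[3, 1, 2], [-1, 1, 0], [1, -3, 3]]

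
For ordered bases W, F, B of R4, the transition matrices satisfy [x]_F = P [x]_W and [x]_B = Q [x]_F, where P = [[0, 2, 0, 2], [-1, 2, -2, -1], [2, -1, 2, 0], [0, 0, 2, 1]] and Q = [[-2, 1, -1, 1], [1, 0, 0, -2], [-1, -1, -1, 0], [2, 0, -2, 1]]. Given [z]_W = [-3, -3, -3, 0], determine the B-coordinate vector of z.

[18, 6, 12, 0]

Composing the changes, [z]_B = Q P [z]_W.
Q P = [[-3, -1, -2, -4], [0, 2, -4, 0], [-1, -3, 0, -1], [-4, 6, -2, 5]]; applying this to [-3, -3, -3, 0] gives [18, 6, 12, 0].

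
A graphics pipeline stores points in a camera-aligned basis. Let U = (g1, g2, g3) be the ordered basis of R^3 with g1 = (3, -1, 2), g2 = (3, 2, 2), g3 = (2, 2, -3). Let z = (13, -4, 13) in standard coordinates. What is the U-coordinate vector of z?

(4, 1, -1)

[z]_U is the unique c with M c = z, where M has columns g1, ..., g3.
Row-reducing the augmented matrix [M | z] gives c = (4, 1, -1).
Check: 4g1 + g2 - g3 = (13, -4, 13).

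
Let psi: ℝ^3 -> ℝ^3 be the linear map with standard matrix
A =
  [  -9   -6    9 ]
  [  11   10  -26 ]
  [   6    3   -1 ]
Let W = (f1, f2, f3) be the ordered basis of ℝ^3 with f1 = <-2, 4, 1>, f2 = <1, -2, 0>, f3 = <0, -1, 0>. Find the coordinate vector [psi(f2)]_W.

<0, 3, 3>

Column 2 of [psi]_W is the W-coordinate vector of psi(f2).
In standard coordinates psi(f2) = A f2 = <3, -9, 0>.
Converting to W: <3, -9, 0> = 0·f1 + 3f2 + 3f3, so the coordinate vector is <0, 3, 3>.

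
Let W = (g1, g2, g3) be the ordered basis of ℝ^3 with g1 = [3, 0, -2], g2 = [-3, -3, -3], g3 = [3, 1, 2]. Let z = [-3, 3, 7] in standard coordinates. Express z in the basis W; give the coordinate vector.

Write z = c_1 g1 + ... + c_3 g3 and solve for the c_i.
Row-reducing the augmented matrix [M | z] gives c = (-2, -1, 0).
Check: -2g1 - g2 + 0·g3 = [-3, 3, 7].

[-2, -1, 0]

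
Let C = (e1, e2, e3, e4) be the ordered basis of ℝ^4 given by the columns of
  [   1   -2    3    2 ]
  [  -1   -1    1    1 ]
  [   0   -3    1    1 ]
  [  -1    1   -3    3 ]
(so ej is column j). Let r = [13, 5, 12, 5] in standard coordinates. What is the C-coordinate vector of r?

[1, -3, 0, 3]

We seek scalars with c_1 e1 + ... + c_4 e4 = r; equivalently solve M c = r where the columns of M are e1, ..., e4.
Solving this 4x4 system gives c = (1, -3, 0, 3).
Check: e1 - 3e2 + 0·e3 + 3e4 = [13, 5, 12, 5].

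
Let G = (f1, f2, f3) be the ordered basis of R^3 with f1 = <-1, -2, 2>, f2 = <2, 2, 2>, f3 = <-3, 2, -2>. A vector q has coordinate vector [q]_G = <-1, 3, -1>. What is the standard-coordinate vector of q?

By definition q = -f1 + 3f2 - f3.
Summing componentwise gives <10, 6, 6>.

<10, 6, 6>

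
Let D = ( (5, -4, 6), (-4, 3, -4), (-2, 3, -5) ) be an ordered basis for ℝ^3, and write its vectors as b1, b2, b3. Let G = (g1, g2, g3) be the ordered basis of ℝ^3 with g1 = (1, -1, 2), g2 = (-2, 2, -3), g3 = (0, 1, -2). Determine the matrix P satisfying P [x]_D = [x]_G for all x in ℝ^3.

Column j of P is [bj]_G, since P maps D-coordinates to G-coordinates.
Expressing b1 in G: b1 = g1 - 2g2 + g3, so column 1 of P is (1, -2, 1).
Doing the same for each bj gives P = [[1, 0, 0], [-2, 2, 1], [1, -1, 1]].

[[1, 0, 0], [-2, 2, 1], [1, -1, 1]]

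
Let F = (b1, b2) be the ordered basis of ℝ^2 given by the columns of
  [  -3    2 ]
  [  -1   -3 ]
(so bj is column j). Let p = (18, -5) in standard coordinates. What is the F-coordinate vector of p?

[p]_F is the unique c with M c = p, where M has columns b1, b2.
System: -3c_1 + 2c_2 = 18, -c_1 - 3c_2 = -5; solving gives c_1 = -4, c_2 = 3.
Check: -4b1 + 3b2 = (18, -5).

(-4, 3)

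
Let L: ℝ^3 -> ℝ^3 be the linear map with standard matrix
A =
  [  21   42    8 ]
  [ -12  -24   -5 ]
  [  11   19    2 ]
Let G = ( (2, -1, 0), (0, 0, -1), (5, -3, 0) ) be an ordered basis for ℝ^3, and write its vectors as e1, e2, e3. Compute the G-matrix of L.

[[0, 1, -3], [-3, 2, 2], [0, -2, -3]]

The j-th column of [L]_G is [L(ej)]_G.
L(e1) = A e1 = (0, 0, 3) = 0·e1 - 3e2 + 0·e3, so column 1 is (0, -3, 0).
Repeating for e2, e3 and assembling the columns gives [[0, 1, -3], [-3, 2, 2], [0, -2, -3]].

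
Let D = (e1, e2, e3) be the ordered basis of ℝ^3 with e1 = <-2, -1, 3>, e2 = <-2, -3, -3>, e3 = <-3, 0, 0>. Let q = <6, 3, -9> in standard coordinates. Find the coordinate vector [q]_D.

<-3, 0, 0>

[q]_D is the unique c with M c = q, where M has columns e1, ..., e3.
Gaussian elimination on [M | q] yields c = (-3, 0, 0).
Check: -3e1 + 0·e2 + 0·e3 = <6, 3, -9>.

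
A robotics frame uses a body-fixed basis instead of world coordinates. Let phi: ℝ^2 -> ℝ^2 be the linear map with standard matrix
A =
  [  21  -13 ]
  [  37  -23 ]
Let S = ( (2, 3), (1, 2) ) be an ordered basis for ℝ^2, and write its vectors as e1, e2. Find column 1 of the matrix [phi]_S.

(1, 1)

Column 1 of [phi]_S is the S-coordinate vector of phi(e1).
In standard coordinates phi(e1) = A e1 = (3, 5).
Converting to S: (3, 5) = e1 + e2, so the coordinate vector is (1, 1).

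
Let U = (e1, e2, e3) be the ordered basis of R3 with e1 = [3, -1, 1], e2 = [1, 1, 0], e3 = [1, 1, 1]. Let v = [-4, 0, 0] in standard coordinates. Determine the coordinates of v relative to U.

We seek scalars with c_1 e1 + ... + c_3 e3 = v; equivalently solve M c = v where the columns of M are e1, ..., e3.
Gaussian elimination on [M | v] yields c = (-1, -2, 1).
Check: -e1 - 2e2 + e3 = [-4, 0, 0].

[-1, -2, 1]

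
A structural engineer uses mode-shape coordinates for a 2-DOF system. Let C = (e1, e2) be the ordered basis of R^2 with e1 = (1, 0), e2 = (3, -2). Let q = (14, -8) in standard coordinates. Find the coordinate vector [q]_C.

[q]_C is the unique c with M c = q, where M has columns e1, e2.
System: c_1 + 3c_2 = 14, 0c_1 - 2c_2 = -8; solving gives c_1 = 2, c_2 = 4.
Check: 2e1 + 4e2 = (14, -8).

(2, 4)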